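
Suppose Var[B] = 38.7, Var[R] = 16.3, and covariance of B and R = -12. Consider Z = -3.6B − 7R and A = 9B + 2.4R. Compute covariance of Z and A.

covariance of Z and A = -668.04

By bilinearity, covariance of Z and A = ac·Var[B] + bd·Var[R] + (ad+bc)·covariance of B and R, with a=-3.6, b=-7, c=9, d=2.4.
ac·Var[B] = (-3.6)·9·38.7 = -1253.88
bd·Var[R] = (-7)·2.4·16.3 = -273.84
(ad+bc)·covariance of B and R = (-71.64)·(-12) = 859.68
covariance of Z and A = -1253.88 + (-273.84) + 859.68 = -668.04.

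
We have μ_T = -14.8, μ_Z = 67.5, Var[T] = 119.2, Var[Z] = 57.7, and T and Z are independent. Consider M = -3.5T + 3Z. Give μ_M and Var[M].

μ_M = (-3.5)·μ_T + 3·μ_Z = (-3.5)·(-14.8) + 3·67.5 = 254.3.
Var[M] = a²·Var[T] + b²·Var[Z] + 2ab·Cov(T, Z) with a = -3.5, b = 3.
Independence gives Cov(T, Z) = 0.
= (-3.5)²·119.2 + 3²·57.7 + 2·(-3.5)·3·0
= 1460.2 + 519.3 + 0 = 1979.5.

μ_M = 254.3, Var[M] = 1979.5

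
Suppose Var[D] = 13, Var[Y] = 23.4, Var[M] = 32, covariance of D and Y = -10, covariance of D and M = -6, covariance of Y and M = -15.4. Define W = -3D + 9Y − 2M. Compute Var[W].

Var[W] = 3162.8

Var[W] = a²·Var[D] + b²·Var[Y] + c²·Var[M] + 2ab·covariance of D and Y + 2ac·covariance of D and M + 2bc·covariance of Y and M, with a = -3, b = 9, c = -2.
= 117 + 1895.4 + 128 + 540 + (-72) + 554.4
= 3162.8.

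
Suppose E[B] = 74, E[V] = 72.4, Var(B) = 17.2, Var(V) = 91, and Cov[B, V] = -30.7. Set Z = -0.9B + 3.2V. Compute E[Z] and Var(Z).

E[Z] = (-0.9)·E[B] + 3.2·E[V] = (-0.9)·74 + 3.2·72.4 = 165.08.
Var(Z) = a²·Var(B) + b²·Var(V) + 2ab·Cov[B, V] with a = -0.9, b = 3.2.
= (-0.9)²·17.2 + 3.2²·91 + 2·(-0.9)·3.2·(-30.7)
= 13.932 + 931.84 + 176.832 = 1122.604.

E[Z] = 165.08, Var(Z) = 1122.604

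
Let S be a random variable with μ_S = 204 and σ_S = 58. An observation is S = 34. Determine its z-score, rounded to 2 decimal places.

z = (S − μ_S) / σ_S = (34 − 204) / 58 ≈ -2.93.

z = -2.93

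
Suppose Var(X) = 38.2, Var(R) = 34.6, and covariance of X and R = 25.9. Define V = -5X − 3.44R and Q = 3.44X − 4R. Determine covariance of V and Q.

covariance of V and Q = 30.56576

By bilinearity, covariance of V and Q = ac·Var(X) + bd·Var(R) + (ad+bc)·covariance of X and R, with a=-5, b=-3.44, c=3.44, d=-4.
ac·Var(X) = (-5)·3.44·38.2 = -657.04
bd·Var(R) = (-3.44)·(-4)·34.6 = 476.096
(ad+bc)·covariance of X and R = (8.1664)·25.9 = 211.50976
covariance of V and Q = -657.04 + 476.096 + 211.50976 = 30.56576.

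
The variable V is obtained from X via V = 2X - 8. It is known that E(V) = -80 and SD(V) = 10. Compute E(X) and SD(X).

From V = 2X - 8: E(V) = a·E(X) + b, so E(X) = (E(V) − b)/a = (-80 − (-8))/2 = -36.
SD(V) = |a|·SD(X), so SD(X) = 10/|2| = 5.

E(X) = -36, SD(X) = 5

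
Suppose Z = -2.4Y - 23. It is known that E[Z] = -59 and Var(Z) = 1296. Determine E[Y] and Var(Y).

From Z = -2.4Y - 23: E[Z] = a·E[Y] + b, so E[Y] = (E[Z] − b)/a = (-59 − (-23))/(-2.4) = 15.
Var(Z) = a²·Var(Y), so Var(Y) = 1296/(-2.4)² = 225.

E[Y] = 15, Var(Y) = 225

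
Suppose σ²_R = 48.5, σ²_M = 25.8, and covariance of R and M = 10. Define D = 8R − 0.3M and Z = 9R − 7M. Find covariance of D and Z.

By bilinearity, covariance of D and Z = ac·σ²_R + bd·σ²_M + (ad+bc)·covariance of R and M, with a=8, b=-0.3, c=9, d=-7.
ac·σ²_R = 8·9·48.5 = 3492
bd·σ²_M = (-0.3)·(-7)·25.8 = 54.18
(ad+bc)·covariance of R and M = (-58.7)·10 = -587
covariance of D and Z = 3492 + 54.18 + (-587) = 2959.18.

covariance of D and Z = 2959.18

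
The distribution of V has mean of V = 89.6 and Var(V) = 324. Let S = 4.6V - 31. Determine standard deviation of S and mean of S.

standard deviation of S = 82.8, mean of S = 381.16

S = 4.6V - 31 is linear with a = 4.6, b = -31.
standard deviation of V = √324 = 18.
standard deviation of S = |a|·standard deviation of V = |4.6|·18 = 82.8.
mean of S = a·mean of V + b = 4.6·89.6 + (-31) = 381.16.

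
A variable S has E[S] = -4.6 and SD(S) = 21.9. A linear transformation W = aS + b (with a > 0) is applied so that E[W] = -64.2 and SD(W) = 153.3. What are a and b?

a = 7, b = -32

SD(W) = a·SD(S) (a > 0), so a = 153.3/21.9 = 7.
E[W] = a·E[S] + b, so b = -64.2 − 7·(-4.6) = -32.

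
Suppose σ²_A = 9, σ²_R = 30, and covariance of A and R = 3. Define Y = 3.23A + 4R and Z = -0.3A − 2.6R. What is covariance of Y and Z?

By bilinearity, covariance of Y and Z = ac·σ²_A + bd·σ²_R + (ad+bc)·covariance of A and R, with a=3.23, b=4, c=-0.3, d=-2.6.
ac·σ²_A = 3.23·(-0.3)·9 = -8.721
bd·σ²_R = 4·(-2.6)·30 = -312
(ad+bc)·covariance of A and R = (-9.598)·3 = -28.794
covariance of Y and Z = -8.721 + (-312) + (-28.794) = -349.515.

covariance of Y and Z = -349.515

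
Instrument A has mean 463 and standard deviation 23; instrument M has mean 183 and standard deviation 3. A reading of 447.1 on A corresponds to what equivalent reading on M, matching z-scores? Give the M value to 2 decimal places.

z = (447.1 − 463)/23 ≈ -0.6913.
M = 183 + z·3 = 183 + (447.1 − 463)·3/23 ≈ 180.93.

M = 180.93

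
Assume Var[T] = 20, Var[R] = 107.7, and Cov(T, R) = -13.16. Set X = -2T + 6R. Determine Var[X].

Var[X] = 4273.04

Var[X] = a²·Var[T] + b²·Var[R] + 2ab·Cov(T, R) with a = -2, b = 6.
= (-2)²·20 + 6²·107.7 + 2·(-2)·6·(-13.16)
= 80 + 3877.2 + 315.84 = 4273.04.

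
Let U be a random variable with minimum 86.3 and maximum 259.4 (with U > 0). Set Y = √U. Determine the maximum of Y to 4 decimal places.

√U is increasing on this domain, so max(Y) comes from max(U) = 259.4: max(Y) = √(259.4) ≈ 16.1059.

max(Y) = 16.1059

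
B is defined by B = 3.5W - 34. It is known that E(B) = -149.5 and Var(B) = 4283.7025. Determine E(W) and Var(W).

E(W) = -33, Var(W) = 349.69

From B = 3.5W - 34: E(B) = a·E(W) + b, so E(W) = (E(B) − b)/a = (-149.5 − (-34))/3.5 = -33.
Var(B) = a²·Var(W), so Var(W) = 4283.7025/3.5² = 349.69.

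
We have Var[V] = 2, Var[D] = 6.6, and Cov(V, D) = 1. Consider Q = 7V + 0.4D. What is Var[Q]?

Var[Q] = 104.656

Var[Q] = a²·Var[V] + b²·Var[D] + 2ab·Cov(V, D) with a = 7, b = 0.4.
= 7²·2 + 0.4²·6.6 + 2·7·0.4·1
= 98 + 1.056 + 5.6 = 104.656.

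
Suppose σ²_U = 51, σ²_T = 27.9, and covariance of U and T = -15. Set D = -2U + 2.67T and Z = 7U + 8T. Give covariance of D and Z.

covariance of D and Z = -158.406

By bilinearity, covariance of D and Z = ac·σ²_U + bd·σ²_T + (ad+bc)·covariance of U and T, with a=-2, b=2.67, c=7, d=8.
ac·σ²_U = (-2)·7·51 = -714
bd·σ²_T = 2.67·8·27.9 = 595.944
(ad+bc)·covariance of U and T = (2.69)·(-15) = -40.35
covariance of D and Z = -714 + 595.944 + (-40.35) = -158.406.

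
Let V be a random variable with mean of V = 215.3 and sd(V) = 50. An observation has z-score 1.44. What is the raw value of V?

V = mean of V + z·sd(V) = 215.3 + 1.44·50 = 287.3.

V = 287.3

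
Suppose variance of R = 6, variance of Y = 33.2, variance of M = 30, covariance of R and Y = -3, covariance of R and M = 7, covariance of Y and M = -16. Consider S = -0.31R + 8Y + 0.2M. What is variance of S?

variance of S = a²·variance of R + b²·variance of Y + c²·variance of M + 2ab·covariance of R and Y + 2ac·covariance of R and M + 2bc·covariance of Y and M, with a = -0.31, b = 8, c = 0.2.
= 0.5766 + 2124.8 + 1.2 + 14.88 + (-0.868) + (-51.2)
= 2089.3886.

variance of S = 2089.3886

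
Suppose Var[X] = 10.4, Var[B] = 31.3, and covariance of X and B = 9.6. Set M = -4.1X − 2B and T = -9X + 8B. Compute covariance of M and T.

covariance of M and T = -259.12

By bilinearity, covariance of M and T = ac·Var[X] + bd·Var[B] + (ad+bc)·covariance of X and B, with a=-4.1, b=-2, c=-9, d=8.
ac·Var[X] = (-4.1)·(-9)·10.4 = 383.76
bd·Var[B] = (-2)·8·31.3 = -500.8
(ad+bc)·covariance of X and B = (-14.8)·9.6 = -142.08
covariance of M and T = 383.76 + (-500.8) + (-142.08) = -259.12.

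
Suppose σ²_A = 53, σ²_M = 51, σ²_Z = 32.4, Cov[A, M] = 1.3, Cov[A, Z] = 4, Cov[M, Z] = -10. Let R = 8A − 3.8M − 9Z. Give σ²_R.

σ²_R = 5413.8

σ²_R = a²·σ²_A + b²·σ²_M + c²·σ²_Z + 2ab·Cov[A, M] + 2ac·Cov[A, Z] + 2bc·Cov[M, Z], with a = 8, b = -3.8, c = -9.
= 3392 + 736.44 + 2624.4 + (-79.04) + (-576) + (-684)
= 5413.8.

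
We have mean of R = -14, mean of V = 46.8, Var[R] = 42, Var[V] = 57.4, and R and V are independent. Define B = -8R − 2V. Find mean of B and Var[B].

mean of B = (-8)·mean of R + (-2)·mean of V = (-8)·(-14) + (-2)·46.8 = 18.4.
Var[B] = a²·Var[R] + b²·Var[V] + 2ab·Cov[R, V] with a = -8, b = -2.
Independence gives Cov[R, V] = 0.
= (-8)²·42 + (-2)²·57.4 + 2·(-8)·(-2)·0
= 2688 + 229.6 + 0 = 2917.6.

mean of B = 18.4, Var[B] = 2917.6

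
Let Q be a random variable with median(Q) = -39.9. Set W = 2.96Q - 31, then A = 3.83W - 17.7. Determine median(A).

median(W) = 2.96·(-39.9) + (-31) = -149.104.
median(A) = 3.83·(-149.104) + (-17.7) = -588.76832.

median(A) = -588.76832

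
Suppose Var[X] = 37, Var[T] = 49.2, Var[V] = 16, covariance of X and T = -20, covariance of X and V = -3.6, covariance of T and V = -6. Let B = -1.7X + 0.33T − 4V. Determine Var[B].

Var[B] = a²·Var[X] + b²·Var[T] + c²·Var[V] + 2ab·covariance of X and T + 2ac·covariance of X and V + 2bc·covariance of T and V, with a = -1.7, b = 0.33, c = -4.
= 106.93 + 5.35788 + 256 + 22.44 + (-48.96) + 15.84
= 357.60788.

Var[B] = 357.60788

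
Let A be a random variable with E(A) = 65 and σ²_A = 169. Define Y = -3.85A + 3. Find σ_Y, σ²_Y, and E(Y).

σ_Y = 50.05, σ²_Y = 2505.0025, E(Y) = -247.25

Y = -3.85A + 3 is linear with a = -3.85, b = 3.
σ_A = √169 = 13.
σ_Y = |a|·σ_A = |-3.85|·13 = 50.05.
σ²_Y = a²·σ²_A = (-3.85)²·169 = 2505.0025 (the additive constant 3 does not affect variance).
E(Y) = a·E(A) + b = (-3.85)·65 + 3 = -247.25.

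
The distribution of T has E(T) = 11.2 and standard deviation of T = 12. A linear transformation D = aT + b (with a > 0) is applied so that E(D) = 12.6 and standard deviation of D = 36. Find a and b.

standard deviation of D = a·standard deviation of T (a > 0), so a = 36/12 = 3.
E(D) = a·E(T) + b, so b = 12.6 − 3·11.2 = -21.

a = 3, b = -21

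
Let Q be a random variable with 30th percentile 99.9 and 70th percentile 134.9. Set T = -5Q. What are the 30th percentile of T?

Since a = -5 < 0 the transformation is decreasing, reversing order: the 30th percentile of T corresponds to the 70th percentile of Q.
So P_{30}(T) = a·P_{70}(Q) + b = (-5)·134.9 = -674.5.

30th percentile of T = -674.5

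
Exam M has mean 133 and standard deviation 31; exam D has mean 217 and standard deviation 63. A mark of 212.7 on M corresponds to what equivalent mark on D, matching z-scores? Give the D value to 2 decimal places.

D = 378.97

z = (212.7 − 133)/31 ≈ 2.571.
D = 217 + z·63 = 217 + (212.7 − 133)·63/31 ≈ 378.97.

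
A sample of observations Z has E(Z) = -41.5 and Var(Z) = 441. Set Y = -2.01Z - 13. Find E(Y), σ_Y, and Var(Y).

Y = -2.01Z - 13 is linear with a = -2.01, b = -13.
E(Y) = a·E(Z) + b = (-2.01)·(-41.5) + (-13) = 70.415.
σ_Z = √441 = 21.
σ_Y = |a|·σ_Z = |-2.01|·21 = 42.21.
Var(Y) = a²·Var(Z) = (-2.01)²·441 = 1781.6841 (the additive constant -13 does not affect variance).

E(Y) = 70.415, σ_Y = 42.21, Var(Y) = 1781.6841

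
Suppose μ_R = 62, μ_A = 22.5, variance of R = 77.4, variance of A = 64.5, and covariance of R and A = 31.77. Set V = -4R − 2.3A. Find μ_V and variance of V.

μ_V = -299.75, variance of V = 2164.173

μ_V = (-4)·μ_R + (-2.3)·μ_A = (-4)·62 + (-2.3)·22.5 = -299.75.
variance of V = a²·variance of R + b²·variance of A + 2ab·covariance of R and A with a = -4, b = -2.3.
= (-4)²·77.4 + (-2.3)²·64.5 + 2·(-4)·(-2.3)·31.77
= 1238.4 + 341.205 + 584.568 = 2164.173.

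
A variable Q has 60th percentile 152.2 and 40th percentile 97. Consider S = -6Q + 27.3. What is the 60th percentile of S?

Since a = -6 < 0 the transformation is decreasing, reversing order: the 60th percentile of S corresponds to the 40th percentile of Q.
So P_{60}(S) = a·P_{40}(Q) + b = (-6)·97 + 27.3 = -554.7.

60th percentile of S = -554.7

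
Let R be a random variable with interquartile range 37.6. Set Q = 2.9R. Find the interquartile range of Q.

Under Q = aR + b, IQR(Q) = |a|·IQR(R) = |2.9|·37.6 = 109.04 (shifts cancel; spread scales by |a|).

IQR(Q) = 109.04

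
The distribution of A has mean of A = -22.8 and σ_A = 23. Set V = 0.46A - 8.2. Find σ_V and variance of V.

V = 0.46A - 8.2 is linear with a = 0.46, b = -8.2.
σ_V = |a|·σ_A = |0.46|·23 = 10.58.
variance of A = 23² = 529.
variance of V = a²·variance of A = 0.46²·529 = 111.9364 (the additive constant -8.2 does not affect variance).

σ_V = 10.58, variance of V = 111.9364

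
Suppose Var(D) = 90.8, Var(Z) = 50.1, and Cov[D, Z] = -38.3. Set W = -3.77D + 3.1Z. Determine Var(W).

Var(W) = a²·Var(D) + b²·Var(Z) + 2ab·Cov[D, Z] with a = -3.77, b = 3.1.
= (-3.77)²·90.8 + 3.1²·50.1 + 2·(-3.77)·3.1·(-38.3)
= 1290.53132 + 481.461 + 895.2242 = 2667.21652.

Var(W) = 2667.21652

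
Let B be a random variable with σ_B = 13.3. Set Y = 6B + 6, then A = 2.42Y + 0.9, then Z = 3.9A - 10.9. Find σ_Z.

σ_Z = 753.1524

σ_Y = |6|·13.3 = 79.8.
σ_A = |2.42|·79.8 = 193.116.
σ_Z = |3.9|·193.116 = 753.1524.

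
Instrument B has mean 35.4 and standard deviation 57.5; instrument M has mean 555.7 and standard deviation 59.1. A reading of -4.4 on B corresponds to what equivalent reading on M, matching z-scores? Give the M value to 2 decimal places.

M = 514.79

z = (-4.4 − 35.4)/57.5 ≈ -0.6922.
M = 555.7 + z·59.1 = 555.7 + (-4.4 − 35.4)·59.1/57.5 ≈ 514.79.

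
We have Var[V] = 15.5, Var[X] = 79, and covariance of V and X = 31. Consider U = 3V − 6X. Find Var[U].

Var[U] = 1867.5

Var[U] = a²·Var[V] + b²·Var[X] + 2ab·covariance of V and X with a = 3, b = -6.
= 3²·15.5 + (-6)²·79 + 2·3·(-6)·31
= 139.5 + 2844 + (-1116) = 1867.5.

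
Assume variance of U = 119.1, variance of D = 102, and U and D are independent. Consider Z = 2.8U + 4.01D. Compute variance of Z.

variance of Z = 2573.9142

variance of Z = a²·variance of U + b²·variance of D + 2ab·covariance of U and D with a = 2.8, b = 4.01.
Independence gives covariance of U and D = 0.
= 2.8²·119.1 + 4.01²·102 + 2·2.8·4.01·0
= 933.744 + 1640.1702 + 0 = 2573.9142.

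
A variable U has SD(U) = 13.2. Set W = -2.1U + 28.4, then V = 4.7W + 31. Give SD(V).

SD(V) = 130.284

SD(W) = |-2.1|·13.2 = 27.72.
SD(V) = |4.7|·27.72 = 130.284.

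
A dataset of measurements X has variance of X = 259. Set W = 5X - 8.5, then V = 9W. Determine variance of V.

variance of V = 524475

variance of W = 5²·259 = 6475.
variance of V = 9²·6475 = 524475.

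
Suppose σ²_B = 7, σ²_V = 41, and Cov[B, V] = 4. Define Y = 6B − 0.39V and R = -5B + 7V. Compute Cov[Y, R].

Cov[Y, R] = -146.13

By bilinearity, Cov[Y, R] = ac·σ²_B + bd·σ²_V + (ad+bc)·Cov[B, V], with a=6, b=-0.39, c=-5, d=7.
ac·σ²_B = 6·(-5)·7 = -210
bd·σ²_V = (-0.39)·7·41 = -111.93
(ad+bc)·Cov[B, V] = (43.95)·4 = 175.8
Cov[Y, R] = -210 + (-111.93) + 175.8 = -146.13.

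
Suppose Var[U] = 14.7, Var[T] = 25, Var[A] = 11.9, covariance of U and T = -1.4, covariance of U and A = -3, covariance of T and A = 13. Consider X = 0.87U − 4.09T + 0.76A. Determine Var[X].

Var[X] = 361.38001

Var[X] = a²·Var[U] + b²·Var[T] + c²·Var[A] + 2ab·covariance of U and T + 2ac·covariance of U and A + 2bc·covariance of T and A, with a = 0.87, b = -4.09, c = 0.76.
= 11.12643 + 418.2025 + 6.87344 + 9.96324 + (-3.9672) + (-80.8184)
= 361.38001.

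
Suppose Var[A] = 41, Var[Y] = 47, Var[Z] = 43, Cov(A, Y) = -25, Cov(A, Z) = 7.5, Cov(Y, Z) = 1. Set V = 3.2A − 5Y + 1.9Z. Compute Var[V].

Var[V] = a²·Var[A] + b²·Var[Y] + c²·Var[Z] + 2ab·Cov(A, Y) + 2ac·Cov(A, Z) + 2bc·Cov(Y, Z), with a = 3.2, b = -5, c = 1.9.
= 419.84 + 1175 + 155.23 + 800 + 91.2 + (-19)
= 2622.27.

Var[V] = 2622.27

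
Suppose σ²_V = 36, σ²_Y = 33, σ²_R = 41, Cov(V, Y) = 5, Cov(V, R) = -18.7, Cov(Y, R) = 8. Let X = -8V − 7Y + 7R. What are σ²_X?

σ²_X = a²·σ²_V + b²·σ²_Y + c²·σ²_R + 2ab·Cov(V, Y) + 2ac·Cov(V, R) + 2bc·Cov(Y, R), with a = -8, b = -7, c = 7.
= 2304 + 1617 + 2009 + 560 + 2094.4 + (-784)
= 7800.4.

σ²_X = 7800.4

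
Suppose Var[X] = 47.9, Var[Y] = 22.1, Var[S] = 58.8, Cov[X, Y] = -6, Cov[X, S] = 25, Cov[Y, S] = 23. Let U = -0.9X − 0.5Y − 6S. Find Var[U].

Var[U] = 2563.724

Var[U] = a²·Var[X] + b²·Var[Y] + c²·Var[S] + 2ab·Cov[X, Y] + 2ac·Cov[X, S] + 2bc·Cov[Y, S], with a = -0.9, b = -0.5, c = -6.
= 38.799 + 5.525 + 2116.8 + (-5.4) + 270 + 138
= 2563.724.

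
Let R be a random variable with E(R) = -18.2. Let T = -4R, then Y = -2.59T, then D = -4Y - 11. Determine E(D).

E(D) = 743.208

E(T) = (-4)·(-18.2) = 72.8.
E(Y) = (-2.59)·72.8 = -188.552.
E(D) = (-4)·(-188.552) + (-11) = 743.208.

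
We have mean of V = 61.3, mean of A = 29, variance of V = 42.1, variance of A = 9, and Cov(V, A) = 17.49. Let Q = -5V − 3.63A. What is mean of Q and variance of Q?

mean of Q = (-5)·mean of V + (-3.63)·mean of A = (-5)·61.3 + (-3.63)·29 = -411.77.
variance of Q = a²·variance of V + b²·variance of A + 2ab·Cov(V, A) with a = -5, b = -3.63.
= (-5)²·42.1 + (-3.63)²·9 + 2·(-5)·(-3.63)·17.49
= 1052.5 + 118.5921 + 634.887 = 1805.9791.

mean of Q = -411.77, variance of Q = 1805.9791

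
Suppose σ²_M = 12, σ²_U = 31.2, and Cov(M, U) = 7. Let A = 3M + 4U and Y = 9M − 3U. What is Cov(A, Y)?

Cov(A, Y) = 138.6

By bilinearity, Cov(A, Y) = ac·σ²_M + bd·σ²_U + (ad+bc)·Cov(M, U), with a=3, b=4, c=9, d=-3.
ac·σ²_M = 3·9·12 = 324
bd·σ²_U = 4·(-3)·31.2 = -374.4
(ad+bc)·Cov(M, U) = (27)·7 = 189
Cov(A, Y) = 324 + (-374.4) + 189 = 138.6.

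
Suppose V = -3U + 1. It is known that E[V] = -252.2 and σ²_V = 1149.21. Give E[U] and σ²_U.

From V = -3U + 1: E[V] = a·E[U] + b, so E[U] = (E[V] − b)/a = (-252.2 − 1)/(-3) = 84.4.
σ²_V = a²·σ²_U, so σ²_U = 1149.21/(-3)² = 127.69.

E[U] = 84.4, σ²_U = 127.69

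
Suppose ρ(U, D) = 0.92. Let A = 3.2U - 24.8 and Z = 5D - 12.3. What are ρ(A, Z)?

ρ(A, Z) = 0.92

Linear rescalings preserve correlation up to sign; here the slopes 3.2 and 5 have the same sign, so ρ(A, Z) = ρ(U, D) = 0.92.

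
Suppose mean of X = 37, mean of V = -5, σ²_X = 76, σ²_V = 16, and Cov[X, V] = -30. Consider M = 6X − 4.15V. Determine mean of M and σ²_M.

mean of M = 242.75, σ²_M = 4505.56

mean of M = 6·mean of X + (-4.15)·mean of V = 6·37 + (-4.15)·(-5) = 242.75.
σ²_M = a²·σ²_X + b²·σ²_V + 2ab·Cov[X, V] with a = 6, b = -4.15.
= 6²·76 + (-4.15)²·16 + 2·6·(-4.15)·(-30)
= 2736 + 275.56 + 1494 = 4505.56.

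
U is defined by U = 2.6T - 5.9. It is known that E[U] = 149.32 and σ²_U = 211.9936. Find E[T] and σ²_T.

E[T] = 59.7, σ²_T = 31.36

From U = 2.6T - 5.9: E[U] = a·E[T] + b, so E[T] = (E[U] − b)/a = (149.32 − (-5.9))/2.6 = 59.7.
σ²_U = a²·σ²_T, so σ²_T = 211.9936/2.6² = 31.36.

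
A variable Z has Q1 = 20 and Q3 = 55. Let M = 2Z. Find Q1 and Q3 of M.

Q1(M) = 40, Q3(M) = 110

a = 2 > 0: Q1(M) = a·Q1(Z)+b = 40, Q3(M) = a·Q3(Z)+b = 110.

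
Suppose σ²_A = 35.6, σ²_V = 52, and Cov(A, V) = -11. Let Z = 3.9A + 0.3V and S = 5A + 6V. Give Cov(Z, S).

Cov(Z, S) = 513.9

By bilinearity, Cov(Z, S) = ac·σ²_A + bd·σ²_V + (ad+bc)·Cov(A, V), with a=3.9, b=0.3, c=5, d=6.
ac·σ²_A = 3.9·5·35.6 = 694.2
bd·σ²_V = 0.3·6·52 = 93.6
(ad+bc)·Cov(A, V) = (24.9)·(-11) = -273.9
Cov(Z, S) = 694.2 + 93.6 + (-273.9) = 513.9.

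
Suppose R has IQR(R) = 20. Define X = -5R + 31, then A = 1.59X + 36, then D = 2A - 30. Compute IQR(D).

IQR(X) = |-5|·20 = 100.
IQR(A) = |1.59|·100 = 159.
IQR(D) = |2|·159 = 318.

IQR(D) = 318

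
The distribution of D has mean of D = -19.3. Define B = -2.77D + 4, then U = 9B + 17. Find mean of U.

mean of U = 534.149

mean of B = (-2.77)·(-19.3) + 4 = 57.461.
mean of U = 9·57.461 + 17 = 534.149.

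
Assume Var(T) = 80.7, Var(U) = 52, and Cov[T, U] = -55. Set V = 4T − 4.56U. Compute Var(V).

Var(V) = 4378.8672

Var(V) = a²·Var(T) + b²·Var(U) + 2ab·Cov[T, U] with a = 4, b = -4.56.
= 4²·80.7 + (-4.56)²·52 + 2·4·(-4.56)·(-55)
= 1291.2 + 1081.2672 + 2006.4 = 4378.8672.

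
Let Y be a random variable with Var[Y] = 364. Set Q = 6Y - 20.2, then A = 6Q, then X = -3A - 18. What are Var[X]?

Var[Q] = 6²·364 = 13104.
Var[A] = 6²·13104 = 471744.
Var[X] = (-3)²·471744 = 4245696.

Var[X] = 4245696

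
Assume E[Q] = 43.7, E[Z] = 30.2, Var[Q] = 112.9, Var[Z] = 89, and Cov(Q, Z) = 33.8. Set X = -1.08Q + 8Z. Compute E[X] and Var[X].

E[X] = 194.404, Var[X] = 5243.62256

E[X] = (-1.08)·E[Q] + 8·E[Z] = (-1.08)·43.7 + 8·30.2 = 194.404.
Var[X] = a²·Var[Q] + b²·Var[Z] + 2ab·Cov(Q, Z) with a = -1.08, b = 8.
= (-1.08)²·112.9 + 8²·89 + 2·(-1.08)·8·33.8
= 131.68656 + 5696 + (-584.064) = 5243.62256.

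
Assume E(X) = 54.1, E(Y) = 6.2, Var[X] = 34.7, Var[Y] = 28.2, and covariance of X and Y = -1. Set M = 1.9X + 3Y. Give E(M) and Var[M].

E(M) = 121.39, Var[M] = 367.667

E(M) = 1.9·E(X) + 3·E(Y) = 1.9·54.1 + 3·6.2 = 121.39.
Var[M] = a²·Var[X] + b²·Var[Y] + 2ab·covariance of X and Y with a = 1.9, b = 3.
= 1.9²·34.7 + 3²·28.2 + 2·1.9·3·(-1)
= 125.267 + 253.8 + (-11.4) = 367.667.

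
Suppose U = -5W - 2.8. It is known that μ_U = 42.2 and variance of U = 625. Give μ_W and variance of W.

From U = -5W - 2.8: μ_U = a·μ_W + b, so μ_W = (μ_U − b)/a = (42.2 − (-2.8))/(-5) = -9.
variance of U = a²·variance of W, so variance of W = 625/(-5)² = 25.

μ_W = -9, variance of W = 25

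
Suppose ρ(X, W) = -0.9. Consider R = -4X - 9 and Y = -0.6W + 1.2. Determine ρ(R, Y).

ρ(R, Y) = -0.9

Linear rescalings preserve correlation up to sign; here the slopes -4 and -0.6 have the same sign, so ρ(R, Y) = ρ(X, W) = -0.9.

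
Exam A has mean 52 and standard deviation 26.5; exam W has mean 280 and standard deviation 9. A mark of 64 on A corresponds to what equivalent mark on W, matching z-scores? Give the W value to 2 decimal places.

z = (64 − 52)/26.5 ≈ 0.4528.
W = 280 + z·9 = 280 + (64 − 52)·9/26.5 ≈ 284.08.

W = 284.08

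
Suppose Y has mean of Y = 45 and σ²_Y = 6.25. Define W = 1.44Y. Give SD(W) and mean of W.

W = 1.44Y is linear with a = 1.44, b = 0.
SD(Y) = √6.25 = 2.5.
SD(W) = |a|·SD(Y) = |1.44|·2.5 = 3.6.
mean of W = a·mean of Y + b = 1.44·45 = 64.8.

SD(W) = 3.6, mean of W = 64.8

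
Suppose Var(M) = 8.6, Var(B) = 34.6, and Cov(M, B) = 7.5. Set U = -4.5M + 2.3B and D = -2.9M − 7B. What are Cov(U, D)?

Cov(U, D) = -258.605

By bilinearity, Cov(U, D) = ac·Var(M) + bd·Var(B) + (ad+bc)·Cov(M, B), with a=-4.5, b=2.3, c=-2.9, d=-7.
ac·Var(M) = (-4.5)·(-2.9)·8.6 = 112.23
bd·Var(B) = 2.3·(-7)·34.6 = -557.06
(ad+bc)·Cov(M, B) = (24.83)·7.5 = 186.225
Cov(U, D) = 112.23 + (-557.06) + 186.225 = -258.605.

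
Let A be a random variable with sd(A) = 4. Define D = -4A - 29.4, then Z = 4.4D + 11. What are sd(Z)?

sd(D) = |-4|·4 = 16.
sd(Z) = |4.4|·16 = 70.4.

sd(Z) = 70.4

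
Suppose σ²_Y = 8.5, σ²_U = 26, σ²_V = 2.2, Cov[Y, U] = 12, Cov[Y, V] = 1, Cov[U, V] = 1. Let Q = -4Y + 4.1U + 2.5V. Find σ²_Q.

σ²_Q = a²·σ²_Y + b²·σ²_U + c²·σ²_V + 2ab·Cov[Y, U] + 2ac·Cov[Y, V] + 2bc·Cov[U, V], with a = -4, b = 4.1, c = 2.5.
= 136 + 437.06 + 13.75 + (-393.6) + (-20) + 20.5
= 193.71.

σ²_Q = 193.71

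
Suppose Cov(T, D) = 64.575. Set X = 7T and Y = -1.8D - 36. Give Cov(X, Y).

Cov(X, Y) = a·c·Cov(T, D) = 7·(-1.8)·64.575 = -813.645. Additive constants drop out.

Cov(X, Y) = -813.645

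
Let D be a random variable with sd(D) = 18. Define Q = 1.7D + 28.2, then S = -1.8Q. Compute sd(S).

sd(Q) = |1.7|·18 = 30.6.
sd(S) = |-1.8|·30.6 = 55.08.

sd(S) = 55.08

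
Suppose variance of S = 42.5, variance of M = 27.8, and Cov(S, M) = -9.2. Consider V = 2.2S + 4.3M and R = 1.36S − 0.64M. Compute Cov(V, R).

Cov(V, R) = 9.8064

By bilinearity, Cov(V, R) = ac·variance of S + bd·variance of M + (ad+bc)·Cov(S, M), with a=2.2, b=4.3, c=1.36, d=-0.64.
ac·variance of S = 2.2·1.36·42.5 = 127.16
bd·variance of M = 4.3·(-0.64)·27.8 = -76.5056
(ad+bc)·Cov(S, M) = (4.44)·(-9.2) = -40.848
Cov(V, R) = 127.16 + (-76.5056) + (-40.848) = 9.8064.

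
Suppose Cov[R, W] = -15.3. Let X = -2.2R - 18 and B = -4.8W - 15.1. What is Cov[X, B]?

Cov[X, B] = a·c·Cov[R, W] = (-2.2)·(-4.8)·(-15.3) = -161.568. Additive constants drop out.

Cov[X, B] = -161.568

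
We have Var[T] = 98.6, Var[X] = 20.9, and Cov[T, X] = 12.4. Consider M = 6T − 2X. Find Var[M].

Var[M] = a²·Var[T] + b²·Var[X] + 2ab·Cov[T, X] with a = 6, b = -2.
= 6²·98.6 + (-2)²·20.9 + 2·6·(-2)·12.4
= 3549.6 + 83.6 + (-297.6) = 3335.6.

Var[M] = 3335.6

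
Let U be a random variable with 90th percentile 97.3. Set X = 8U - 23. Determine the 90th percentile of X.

90th percentile of X = 755.4

Since a = 8 > 0 the transformation is increasing, so the 90th percentile of X = a·(P_{90} of U) + b = 8·97.3 + (-23) = 755.4.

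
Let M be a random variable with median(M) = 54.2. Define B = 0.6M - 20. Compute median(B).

median(B) = 12.52

A linear map preserves order up to sign, so median(B) = a·median(M) + b = 0.6·54.2 + (-20) = 12.52.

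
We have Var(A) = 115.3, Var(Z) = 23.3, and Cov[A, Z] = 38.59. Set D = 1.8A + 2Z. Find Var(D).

Var(D) = 744.62

Var(D) = a²·Var(A) + b²·Var(Z) + 2ab·Cov[A, Z] with a = 1.8, b = 2.
= 1.8²·115.3 + 2²·23.3 + 2·1.8·2·38.59
= 373.572 + 93.2 + 277.848 = 744.62.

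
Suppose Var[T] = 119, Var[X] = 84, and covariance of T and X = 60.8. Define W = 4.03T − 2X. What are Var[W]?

Var[W] = a²·Var[T] + b²·Var[X] + 2ab·covariance of T and X with a = 4.03, b = -2.
= 4.03²·119 + (-2)²·84 + 2·4.03·(-2)·60.8
= 1932.6671 + 336 + (-980.096) = 1288.5711.

Var[W] = 1288.5711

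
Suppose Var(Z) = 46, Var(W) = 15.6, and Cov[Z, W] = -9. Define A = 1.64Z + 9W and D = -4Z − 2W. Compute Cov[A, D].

Cov[A, D] = -229.04

By bilinearity, Cov[A, D] = ac·Var(Z) + bd·Var(W) + (ad+bc)·Cov[Z, W], with a=1.64, b=9, c=-4, d=-2.
ac·Var(Z) = 1.64·(-4)·46 = -301.76
bd·Var(W) = 9·(-2)·15.6 = -280.8
(ad+bc)·Cov[Z, W] = (-39.28)·(-9) = 353.52
Cov[A, D] = -301.76 + (-280.8) + 353.52 = -229.04.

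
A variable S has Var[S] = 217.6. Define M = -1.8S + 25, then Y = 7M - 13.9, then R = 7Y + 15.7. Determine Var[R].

Var[R] = 1692762.624

Var[M] = (-1.8)²·217.6 = 705.024.
Var[Y] = 7²·705.024 = 34546.176.
Var[R] = 7²·34546.176 = 1692762.624.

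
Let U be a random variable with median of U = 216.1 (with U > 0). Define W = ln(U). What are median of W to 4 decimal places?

median of W = 5.3757

ln(U) is monotone on this domain, so median of W = ln(216.1) ≈ 5.3757.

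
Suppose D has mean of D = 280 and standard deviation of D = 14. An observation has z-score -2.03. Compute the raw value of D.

D = mean of D + z·standard deviation of D = 280 + (-2.03)·14 = 251.58.

D = 251.58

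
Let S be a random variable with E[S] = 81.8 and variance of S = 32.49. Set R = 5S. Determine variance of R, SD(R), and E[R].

R = 5S is linear with a = 5, b = 0.
variance of R = a²·variance of S = 5²·32.49 = 812.25.
SD(S) = √32.49 = 5.7.
SD(R) = |a|·SD(S) = |5|·5.7 = 28.5.
E[R] = a·E[S] + b = 5·81.8 = 409.

variance of R = 812.25, SD(R) = 28.5, E[R] = 409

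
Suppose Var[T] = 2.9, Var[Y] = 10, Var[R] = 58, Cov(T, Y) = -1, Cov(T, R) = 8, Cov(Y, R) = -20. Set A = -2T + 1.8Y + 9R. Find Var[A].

Var[A] = 3813.2

Var[A] = a²·Var[T] + b²·Var[Y] + c²·Var[R] + 2ab·Cov(T, Y) + 2ac·Cov(T, R) + 2bc·Cov(Y, R), with a = -2, b = 1.8, c = 9.
= 11.6 + 32.4 + 4698 + 7.2 + (-288) + (-648)
= 3813.2.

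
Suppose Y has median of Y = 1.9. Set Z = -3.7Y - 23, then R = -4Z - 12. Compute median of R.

median of Z = (-3.7)·1.9 + (-23) = -30.03.
median of R = (-4)·(-30.03) + (-12) = 108.12.

median of R = 108.12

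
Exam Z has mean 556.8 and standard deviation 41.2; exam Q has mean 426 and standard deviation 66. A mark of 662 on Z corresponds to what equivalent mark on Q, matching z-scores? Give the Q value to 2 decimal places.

z = (662 − 556.8)/41.2 ≈ 2.5534.
Q = 426 + z·66 = 426 + (662 − 556.8)·66/41.2 ≈ 594.52.

Q = 594.52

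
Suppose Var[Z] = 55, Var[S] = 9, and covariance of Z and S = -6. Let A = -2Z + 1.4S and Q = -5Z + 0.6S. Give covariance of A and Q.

By bilinearity, covariance of A and Q = ac·Var[Z] + bd·Var[S] + (ad+bc)·covariance of Z and S, with a=-2, b=1.4, c=-5, d=0.6.
ac·Var[Z] = (-2)·(-5)·55 = 550
bd·Var[S] = 1.4·0.6·9 = 7.56
(ad+bc)·covariance of Z and S = (-8.2)·(-6) = 49.2
covariance of A and Q = 550 + 7.56 + 49.2 = 606.76.

covariance of A and Q = 606.76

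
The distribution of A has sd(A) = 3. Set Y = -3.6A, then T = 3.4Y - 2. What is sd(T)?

sd(Y) = |-3.6|·3 = 10.8.
sd(T) = |3.4|·10.8 = 36.72.

sd(T) = 36.72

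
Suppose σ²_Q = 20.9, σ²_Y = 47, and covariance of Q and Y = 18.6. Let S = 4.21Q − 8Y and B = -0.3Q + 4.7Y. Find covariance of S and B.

covariance of S and B = -1380.9185

By bilinearity, covariance of S and B = ac·σ²_Q + bd·σ²_Y + (ad+bc)·covariance of Q and Y, with a=4.21, b=-8, c=-0.3, d=4.7.
ac·σ²_Q = 4.21·(-0.3)·20.9 = -26.3967
bd·σ²_Y = (-8)·4.7·47 = -1767.2
(ad+bc)·covariance of Q and Y = (22.187)·18.6 = 412.6782
covariance of S and B = -26.3967 + (-1767.2) + 412.6782 = -1380.9185.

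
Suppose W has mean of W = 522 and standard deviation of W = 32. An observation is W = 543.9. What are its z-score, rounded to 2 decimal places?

z = (W − mean of W) / standard deviation of W = (543.9 − 522) / 32 ≈ 0.68.

z = 0.68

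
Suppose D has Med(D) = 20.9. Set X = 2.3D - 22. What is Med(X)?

A linear map preserves order up to sign, so Med(X) = a·Med(D) + b = 2.3·20.9 + (-22) = 26.07.

Med(X) = 26.07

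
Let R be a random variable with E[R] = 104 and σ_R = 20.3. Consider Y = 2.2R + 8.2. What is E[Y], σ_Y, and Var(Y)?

E[Y] = 237, σ_Y = 44.66, Var(Y) = 1994.5156

Y = 2.2R + 8.2 is linear with a = 2.2, b = 8.2.
E[Y] = a·E[R] + b = 2.2·104 + 8.2 = 237.
σ_Y = |a|·σ_R = |2.2|·20.3 = 44.66.
Var(R) = 20.3² = 412.09.
Var(Y) = a²·Var(R) = 2.2²·412.09 = 1994.5156 (the additive constant 8.2 does not affect variance).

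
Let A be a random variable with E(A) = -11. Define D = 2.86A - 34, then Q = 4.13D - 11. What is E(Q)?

E(D) = 2.86·(-11) + (-34) = -65.46.
E(Q) = 4.13·(-65.46) + (-11) = -281.3498.

E(Q) = -281.3498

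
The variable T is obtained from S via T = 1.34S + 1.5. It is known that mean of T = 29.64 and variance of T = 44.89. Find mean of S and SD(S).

From T = 1.34S + 1.5: mean of T = a·mean of S + b, so mean of S = (mean of T − b)/a = (29.64 − 1.5)/1.34 = 21.
SD(T) = √44.89 = 6.7.
SD(T) = |a|·SD(S), so SD(S) = 6.7/|1.34| = 5.

mean of S = 21, SD(S) = 5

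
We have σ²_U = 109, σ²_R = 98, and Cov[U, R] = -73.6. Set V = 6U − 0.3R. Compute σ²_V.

σ²_V = a²·σ²_U + b²·σ²_R + 2ab·Cov[U, R] with a = 6, b = -0.3.
= 6²·109 + (-0.3)²·98 + 2·6·(-0.3)·(-73.6)
= 3924 + 8.82 + 264.96 = 4197.78.

σ²_V = 4197.78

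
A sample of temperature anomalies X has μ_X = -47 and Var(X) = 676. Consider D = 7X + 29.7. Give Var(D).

Var(D) = 33124

D = 7X + 29.7 is linear with a = 7, b = 29.7.
Var(D) = a²·Var(X) = 7²·676 = 33124 (the additive constant 29.7 does not affect variance).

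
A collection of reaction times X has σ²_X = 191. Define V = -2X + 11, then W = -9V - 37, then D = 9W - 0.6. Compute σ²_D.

σ²_V = (-2)²·191 = 764.
σ²_W = (-9)²·764 = 61884.
σ²_D = 9²·61884 = 5012604.

σ²_D = 5012604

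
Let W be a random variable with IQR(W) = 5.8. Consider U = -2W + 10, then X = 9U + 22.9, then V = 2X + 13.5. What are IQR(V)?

IQR(V) = 208.8

IQR(U) = |-2|·5.8 = 11.6.
IQR(X) = |9|·11.6 = 104.4.
IQR(V) = |2|·104.4 = 208.8.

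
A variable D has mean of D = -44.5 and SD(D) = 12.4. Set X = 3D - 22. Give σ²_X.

σ²_X = 1383.84

X = 3D - 22 is linear with a = 3, b = -22.
σ²_D = 12.4² = 153.76.
σ²_X = a²·σ²_D = 3²·153.76 = 1383.84 (the additive constant -22 does not affect variance).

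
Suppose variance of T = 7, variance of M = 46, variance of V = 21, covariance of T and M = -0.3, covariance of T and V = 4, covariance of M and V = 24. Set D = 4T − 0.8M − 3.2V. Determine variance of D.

variance of D = a²·variance of T + b²·variance of M + c²·variance of V + 2ab·covariance of T and M + 2ac·covariance of T and V + 2bc·covariance of M and V, with a = 4, b = -0.8, c = -3.2.
= 112 + 29.44 + 215.04 + 1.92 + (-102.4) + 122.88
= 378.88.

variance of D = 378.88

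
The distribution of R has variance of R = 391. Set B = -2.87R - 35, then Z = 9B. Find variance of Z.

variance of B = (-2.87)²·391 = 3220.6279.
variance of Z = 9²·3220.6279 = 260870.8599.

variance of Z = 260870.8599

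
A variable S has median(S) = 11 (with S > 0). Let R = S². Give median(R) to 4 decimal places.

S² is monotone on this domain, so median(R) = square(11) = 121.

median(R) = 121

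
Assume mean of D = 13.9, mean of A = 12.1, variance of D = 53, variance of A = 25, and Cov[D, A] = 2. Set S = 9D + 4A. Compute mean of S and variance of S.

mean of S = 173.5, variance of S = 4837

mean of S = 9·mean of D + 4·mean of A = 9·13.9 + 4·12.1 = 173.5.
variance of S = a²·variance of D + b²·variance of A + 2ab·Cov[D, A] with a = 9, b = 4.
= 9²·53 + 4²·25 + 2·9·4·2
= 4293 + 400 + 144 = 4837.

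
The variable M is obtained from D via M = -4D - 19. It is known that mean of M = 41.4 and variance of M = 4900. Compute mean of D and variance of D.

mean of D = -15.1, variance of D = 306.25

From M = -4D - 19: mean of M = a·mean of D + b, so mean of D = (mean of M − b)/a = (41.4 − (-19))/(-4) = -15.1.
variance of M = a²·variance of D, so variance of D = 4900/(-4)² = 306.25.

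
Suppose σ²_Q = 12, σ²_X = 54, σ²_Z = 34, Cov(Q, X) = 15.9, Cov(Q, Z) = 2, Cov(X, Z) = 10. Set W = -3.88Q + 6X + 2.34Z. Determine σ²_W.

σ²_W = a²·σ²_Q + b²·σ²_X + c²·σ²_Z + 2ab·Cov(Q, X) + 2ac·Cov(Q, Z) + 2bc·Cov(X, Z), with a = -3.88, b = 6, c = 2.34.
= 180.6528 + 1944 + 186.1704 + (-740.304) + (-36.3168) + 280.8
= 1815.0024.

σ²_W = 1815.0024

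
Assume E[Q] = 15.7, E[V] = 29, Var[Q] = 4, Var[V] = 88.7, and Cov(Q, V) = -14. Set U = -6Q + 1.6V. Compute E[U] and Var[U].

E[U] = (-6)·E[Q] + 1.6·E[V] = (-6)·15.7 + 1.6·29 = -47.8.
Var[U] = a²·Var[Q] + b²·Var[V] + 2ab·Cov(Q, V) with a = -6, b = 1.6.
= (-6)²·4 + 1.6²·88.7 + 2·(-6)·1.6·(-14)
= 144 + 227.072 + 268.8 = 639.872.

E[U] = -47.8, Var[U] = 639.872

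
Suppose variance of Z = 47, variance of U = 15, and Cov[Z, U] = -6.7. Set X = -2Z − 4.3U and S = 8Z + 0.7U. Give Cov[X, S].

By bilinearity, Cov[X, S] = ac·variance of Z + bd·variance of U + (ad+bc)·Cov[Z, U], with a=-2, b=-4.3, c=8, d=0.7.
ac·variance of Z = (-2)·8·47 = -752
bd·variance of U = (-4.3)·0.7·15 = -45.15
(ad+bc)·Cov[Z, U] = (-35.8)·(-6.7) = 239.86
Cov[X, S] = -752 + (-45.15) + 239.86 = -557.29.

Cov[X, S] = -557.29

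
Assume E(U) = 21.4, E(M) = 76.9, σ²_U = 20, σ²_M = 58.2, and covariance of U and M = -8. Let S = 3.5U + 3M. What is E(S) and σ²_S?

E(S) = 305.6, σ²_S = 600.8

E(S) = 3.5·E(U) + 3·E(M) = 3.5·21.4 + 3·76.9 = 305.6.
σ²_S = a²·σ²_U + b²·σ²_M + 2ab·covariance of U and M with a = 3.5, b = 3.
= 3.5²·20 + 3²·58.2 + 2·3.5·3·(-8)
= 245 + 523.8 + (-168) = 600.8.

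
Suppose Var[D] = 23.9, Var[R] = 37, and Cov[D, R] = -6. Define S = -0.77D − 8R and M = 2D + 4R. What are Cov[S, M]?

Cov[S, M] = -1106.326

By bilinearity, Cov[S, M] = ac·Var[D] + bd·Var[R] + (ad+bc)·Cov[D, R], with a=-0.77, b=-8, c=2, d=4.
ac·Var[D] = (-0.77)·2·23.9 = -36.806
bd·Var[R] = (-8)·4·37 = -1184
(ad+bc)·Cov[D, R] = (-19.08)·(-6) = 114.48
Cov[S, M] = -36.806 + (-1184) + 114.48 = -1106.326.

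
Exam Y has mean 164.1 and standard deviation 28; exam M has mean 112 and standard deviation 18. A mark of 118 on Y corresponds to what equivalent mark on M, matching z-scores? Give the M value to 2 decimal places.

M = 82.36

z = (118 − 164.1)/28 ≈ -1.6464.
M = 112 + z·18 = 112 + (118 − 164.1)·18/28 ≈ 82.36.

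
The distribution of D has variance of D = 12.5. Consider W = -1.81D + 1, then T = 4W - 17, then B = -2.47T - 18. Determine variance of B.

variance of W = (-1.81)²·12.5 = 40.95125.
variance of T = 4²·40.95125 = 655.22.
variance of B = (-2.47)²·655.22 = 3997.431698.

variance of B = 3997.431698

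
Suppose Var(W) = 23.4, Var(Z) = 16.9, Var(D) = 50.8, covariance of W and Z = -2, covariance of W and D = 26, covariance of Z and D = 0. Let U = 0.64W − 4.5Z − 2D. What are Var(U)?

Var(U) = 499.96964

Var(U) = a²·Var(W) + b²·Var(Z) + c²·Var(D) + 2ab·covariance of W and Z + 2ac·covariance of W and D + 2bc·covariance of Z and D, with a = 0.64, b = -4.5, c = -2.
= 9.58464 + 342.225 + 203.2 + 11.52 + (-66.56) + 0
= 499.96964.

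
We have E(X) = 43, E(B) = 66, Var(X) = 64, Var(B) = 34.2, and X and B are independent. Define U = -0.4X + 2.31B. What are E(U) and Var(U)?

E(U) = 135.26, Var(U) = 192.73462

E(U) = (-0.4)·E(X) + 2.31·E(B) = (-0.4)·43 + 2.31·66 = 135.26.
Var(U) = a²·Var(X) + b²·Var(B) + 2ab·Cov[X, B] with a = -0.4, b = 2.31.
Independence gives Cov[X, B] = 0.
= (-0.4)²·64 + 2.31²·34.2 + 2·(-0.4)·2.31·0
= 10.24 + 182.49462 + 0 = 192.73462.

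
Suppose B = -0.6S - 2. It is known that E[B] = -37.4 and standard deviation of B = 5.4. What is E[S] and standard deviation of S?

E[S] = 59, standard deviation of S = 9

From B = -0.6S - 2: E[B] = a·E[S] + b, so E[S] = (E[B] − b)/a = (-37.4 − (-2))/(-0.6) = 59.
standard deviation of B = |a|·standard deviation of S, so standard deviation of S = 5.4/|-0.6| = 9.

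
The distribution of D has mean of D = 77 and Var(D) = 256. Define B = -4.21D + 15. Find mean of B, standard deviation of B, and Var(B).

mean of B = -309.17, standard deviation of B = 67.36, Var(B) = 4537.3696

B = -4.21D + 15 is linear with a = -4.21, b = 15.
mean of B = a·mean of D + b = (-4.21)·77 + 15 = -309.17.
standard deviation of D = √256 = 16.
standard deviation of B = |a|·standard deviation of D = |-4.21|·16 = 67.36.
Var(B) = a²·Var(D) = (-4.21)²·256 = 4537.3696 (the additive constant 15 does not affect variance).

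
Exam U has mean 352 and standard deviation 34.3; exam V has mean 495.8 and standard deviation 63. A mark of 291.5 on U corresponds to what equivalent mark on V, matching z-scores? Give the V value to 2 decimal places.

V = 384.68

z = (291.5 − 352)/34.3 ≈ -1.7638.
V = 495.8 + z·63 = 495.8 + (291.5 − 352)·63/34.3 ≈ 384.68.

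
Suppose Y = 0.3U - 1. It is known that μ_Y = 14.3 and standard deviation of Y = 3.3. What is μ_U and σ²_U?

From Y = 0.3U - 1: μ_Y = a·μ_U + b, so μ_U = (μ_Y − b)/a = (14.3 − (-1))/0.3 = 51.
σ²_Y = 3.3² = 10.89.
σ²_Y = a²·σ²_U, so σ²_U = 10.89/0.3² = 121.

μ_U = 51, σ²_U = 121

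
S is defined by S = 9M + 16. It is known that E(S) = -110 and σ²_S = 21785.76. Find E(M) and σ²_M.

E(M) = -14, σ²_M = 268.96

From S = 9M + 16: E(S) = a·E(M) + b, so E(M) = (E(S) − b)/a = (-110 − 16)/9 = -14.
σ²_S = a²·σ²_M, so σ²_M = 21785.76/9² = 268.96.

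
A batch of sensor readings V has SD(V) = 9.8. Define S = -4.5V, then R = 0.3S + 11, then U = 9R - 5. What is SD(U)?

SD(S) = |-4.5|·9.8 = 44.1.
SD(R) = |0.3|·44.1 = 13.23.
SD(U) = |9|·13.23 = 119.07.

SD(U) = 119.07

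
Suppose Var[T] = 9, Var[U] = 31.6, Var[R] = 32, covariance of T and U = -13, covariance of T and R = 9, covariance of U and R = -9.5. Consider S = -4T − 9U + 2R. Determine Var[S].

Var[S] = a²·Var[T] + b²·Var[U] + c²·Var[R] + 2ab·covariance of T and U + 2ac·covariance of T and R + 2bc·covariance of U and R, with a = -4, b = -9, c = 2.
= 144 + 2559.6 + 128 + (-936) + (-144) + 342
= 2093.6.

Var[S] = 2093.6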